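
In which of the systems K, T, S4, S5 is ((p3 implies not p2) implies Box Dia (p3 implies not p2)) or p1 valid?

S4-tableau for the negation not (((p3 implies not p2) implies Box Dia (p3 implies not p2)) or p1):
1. not (((p3 implies not p2) implies Box Dia (p3 implies not p2)) or p1), w0
2. not ((p3 implies not p2) implies Box Dia (p3 implies not p2)), w0   [neg-or-rule on 1]
3. not p1, w0   [neg-or-rule on 1]
4. p3 implies not p2, w0   [neg-implies-rule on 2]
5. not Box Dia (p3 implies not p2), w0   [neg-implies-rule on 2]
6. not p2, w0   [implies-rule on 4 (branches; this branch)]
7. not Dia (p3 implies not p2), w1   [neg-Box-rule on 5: fresh world w1, w0Rw1]
8. not (p3 implies not p2), w1   [neg-Dia-rule on 7 via w1Rw1]
9. p3, w1   [neg-implies-rule on 8]
10. p2, w1   [neg-implies-rule on 8]
Accessibility: w0Rw0, w0Rw1, w1Rw1
Complete open branch: countermodel on an S4-frame, so not valid in S4, nor in K, T (the same frame is also a K-frame and a T-frame).
S5-tableau for the negation not (((p3 implies not p2) implies Box Dia (p3 implies not p2)) or p1):
1. not (((p3 implies not p2) implies Box Dia (p3 implies not p2)) or p1), w0
2. not ((p3 implies not p2) implies Box Dia (p3 implies not p2)), w0   [neg-or-rule on 1]
3. not p1, w0   [neg-or-rule on 1]
4. p3 implies not p2, w0   [neg-implies-rule on 2]
5. not Box Dia (p3 implies not p2), w0   [neg-implies-rule on 2]
6. not p2, w0   [implies-rule on 4 (branches; this branch)]
7. not Dia (p3 implies not p2), w1   [neg-Box-rule on 5: fresh world w1, w0Rw1]
8. not (p3 implies not p2), w0   [neg-Dia-rule on 7 via w1Rw0]
9. p3, w0   [neg-implies-rule on 8]
10. p2, w0   [neg-implies-rule on 8]
Accessibility: w0Rw0, w0Rw1, w1Rw0, w1Rw1
Branch closes: p2 and not p2 both at w0.
Every branch closes (one shown): valid in S5.

S5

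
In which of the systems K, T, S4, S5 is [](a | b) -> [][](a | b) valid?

T-tableau for the negation ~([](a | b) -> [][](a | b)):
1. ~([](a | b) -> [][](a | b)), u
2. [](a | b), u
3. ~[][](a | b), u
4. a | b, u
5. b, u
6. ~[](a | b), v
7. a | b, v
8. b, v
9. ~(a | b), w
10. ~a, w
11. ~b, w
Accessibility: uRu, uRv, vRv, vRw, wRw
Complete open branch: countermodel on a T-frame, so not valid in T, nor in K (the same frame is also a K-frame).
S4-tableau for the negation ~([](a | b) -> [][](a | b)):
1. ~([](a | b) -> [][](a | b)), u
2. [](a | b), u
3. ~[][](a | b), u
4. a | b, u
5. b, u
6. ~[](a | b), v
7. a | b, v
8. b, v
9. ~(a | b), w
10. ~a, w
11. ~b, w
12. a | b, w
13. b, w
Accessibility: uRu, uRv, uRw, vRv, vRw, wRw
Branch closes: b and ~b both at w.
Every branch closes (one shown): valid in S4, hence also in S5 (every theorem of S4 is a theorem of S5).

S4, S5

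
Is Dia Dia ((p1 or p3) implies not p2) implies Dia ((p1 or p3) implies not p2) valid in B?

Tableau for the negation not (Dia Dia ((p1 or p3) implies not p2) implies Dia ((p1 or p3) implies not p2)):
1. not (Dia Dia ((p1 or p3) implies not p2) implies Dia ((p1 or p3) implies not p2)), w0
2. Dia Dia ((p1 or p3) implies not p2), w0
3. not Dia ((p1 or p3) implies not p2), w0
4. not ((p1 or p3) implies not p2), w0
5. p1 or p3, w0
6. p2, w0
7. p3, w0
8. Dia ((p1 or p3) implies not p2), w1
9. not ((p1 or p3) implies not p2), w1
10. p1 or p3, w1
11. p2, w1
12. p3, w1
13. (p1 or p3) implies not p2, w2
14. not p2, w2
Accessibility: w0Rw0, w0Rw1, w1Rw0, w1Rw1, w1Rw2, w2Rw1, w2Rw2
The negation has an open branch (countermodel exists).

Invalid (countermodel exists)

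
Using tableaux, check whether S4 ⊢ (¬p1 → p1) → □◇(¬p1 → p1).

Tableau for the negation ¬((¬p1 → p1) → □◇(¬p1 → p1)):
1. ¬((¬p1 → p1) → □◇(¬p1 → p1)), 0
2. ¬p1 → p1, 0
3. ¬□◇(¬p1 → p1), 0
4. p1, 0
5. ¬◇(¬p1 → p1), 1
6. ¬(¬p1 → p1), 1
7. ¬p1, 1
Accessibility: 0R0, 0R1, 1R1
The negation has an open branch (countermodel exists).

No, not valid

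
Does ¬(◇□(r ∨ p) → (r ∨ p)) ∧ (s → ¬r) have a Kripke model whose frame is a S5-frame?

1. ¬(◇□(r ∨ p) → (r ∨ p)) ∧ (s → ¬r), w0
2. ¬(◇□(r ∨ p) → (r ∨ p)), w0
3. s → ¬r, w0
4. ◇□(r ∨ p), w0
5. ¬(r ∨ p), w0
6. ¬r, w0
7. ¬p, w0
8. □(r ∨ p), w1
9. r ∨ p, w0
10. r ∨ p, w1
11. p, w0
Accessibility: w0Rw0, w0Rw1, w1Rw0, w1Rw1
Branch closes: p and ¬p both at w0.
Every branch closes; the branch above is one of them.

Unsatisfiable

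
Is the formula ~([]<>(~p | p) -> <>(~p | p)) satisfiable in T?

Unsatisfiable

1. ~([]<>(~p | p) -> <>(~p | p)), 0
2. []<>(~p | p), 0   [~->-rule on 1]
3. ~<>(~p | p), 0   [~->-rule on 1]
4. <>(~p | p), 0   [[]-rule on 2 via 0R0]
5. ~(~p | p), 0   [~<>-rule on 3 via 0R0]
6. p, 0   [~|-rule on 5]
7. ~p, 0   [~|-rule on 5]
Accessibility: 0R0
Branch closes: p and ~p both at 0.
All branches of the tableau close; one closing branch shown above.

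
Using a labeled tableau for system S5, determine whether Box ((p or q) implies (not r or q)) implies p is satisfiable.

Satisfiable

1. Box ((p or q) implies (not r or q)) implies p, u
2. p, u
Accessibility: uRu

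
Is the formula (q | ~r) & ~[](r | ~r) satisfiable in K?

1. (q | ~r) & ~[](r | ~r), 0
2. q | ~r, 0
3. ~[](r | ~r), 0
4. ~r, 0
5. ~(r | ~r), 1
6. ~r, 1
7. r, 1
Accessibility: 0R1
Branch closes: r and ~r both at 1.
(One branch shown.) All branches close.

Unsatisfiable (every branch closes)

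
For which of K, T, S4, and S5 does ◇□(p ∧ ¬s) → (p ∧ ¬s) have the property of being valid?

S4-tableau for the negation ¬(◇□(p ∧ ¬s) → (p ∧ ¬s)):
1. ¬(◇□(p ∧ ¬s) → (p ∧ ¬s)), w0
2. ◇□(p ∧ ¬s), w0
3. ¬(p ∧ ¬s), w0
4. s, w0
5. □(p ∧ ¬s), w1
6. p ∧ ¬s, w1
7. p, w1
8. ¬s, w1
Accessibility: w0Rw0, w0Rw1, w1Rw1
Complete open branch: countermodel on an S4-frame, so not valid in S4, nor in K, T (the same frame is also a K-frame and a T-frame).
S5-tableau for the negation ¬(◇□(p ∧ ¬s) → (p ∧ ¬s)):
1. ¬(◇□(p ∧ ¬s) → (p ∧ ¬s)), w0
2. ◇□(p ∧ ¬s), w0
3. ¬(p ∧ ¬s), w0
4. s, w0
5. □(p ∧ ¬s), w1
6. p ∧ ¬s, w0
7. p, w0
8. ¬s, w0
Accessibility: w0Rw0, w0Rw1, w1Rw0, w1Rw1
Branch closes: s and ¬s both at w0.
Every branch closes (one shown): valid in S5.

S5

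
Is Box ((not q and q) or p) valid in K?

No, not valid

Tableau for the negation not Box ((not q and q) or p):
1. not Box ((not q and q) or p), w0
2. not ((not q and q) or p), w1
3. not (not q and q), w1
4. not p, w1
5. not q, w1
Accessibility: w0Rw1
The negation has an open branch (countermodel exists).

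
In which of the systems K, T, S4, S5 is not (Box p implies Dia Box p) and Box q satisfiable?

K

T-tableau for the formula:
1. not (Box p implies Dia Box p) and Box q, w0
2. not (Box p implies Dia Box p), w0
3. Box q, w0
4. Box p, w0
5. not Dia Box p, w0
6. q, w0
7. p, w0
8. not Box p, w0
9. not p, w1
10. q, w1
11. p, w1
Accessibility: w0Rw0, w0Rw1, w1Rw1
Branch closes: p and not p both at w1.
Every branch closes (one shown): unsatisfiable in T, hence also in S4, S5 (every S4/S5-frame is a T-frame).
K-tableau for the formula:
1. not (Box p implies Dia Box p) and Box q, w0
2. not (Box p implies Dia Box p), w0
3. Box q, w0
4. Box p, w0
5. not Dia Box p, w0
Complete open branch: satisfiable in K.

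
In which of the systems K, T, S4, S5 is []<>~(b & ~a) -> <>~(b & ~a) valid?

T, S4, S5

T-tableau for the negation ~([]<>~(b & ~a) -> <>~(b & ~a)):
1. ~([]<>~(b & ~a) -> <>~(b & ~a)), 0
2. []<>~(b & ~a), 0
3. ~<>~(b & ~a), 0
4. <>~(b & ~a), 0
5. b & ~a, 0
6. b, 0
7. ~a, 0
8. ~(b & ~a), 1
9. <>~(b & ~a), 1
10. b & ~a, 1
11. b, 1
12. ~a, 1
13. a, 1
Accessibility: 0R0, 0R1, 1R1
Branch closes: a and ~a both at 1.
Every branch closes (one shown): valid in T, hence also in S4, S5 (every theorem of T is a theorem of S4 and S5).
K-tableau for the negation ~([]<>~(b & ~a) -> <>~(b & ~a)):
1. ~([]<>~(b & ~a) -> <>~(b & ~a)), 0
2. []<>~(b & ~a), 0
3. ~<>~(b & ~a), 0
Complete open branch: countermodel on a K-frame, so not valid in K.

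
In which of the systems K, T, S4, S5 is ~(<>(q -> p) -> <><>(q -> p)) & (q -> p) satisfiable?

K-tableau for the formula:
1. ~(<>(q -> p) -> <><>(q -> p)) & (q -> p), u
2. ~(<>(q -> p) -> <><>(q -> p)), u   [&-rule on 1]
3. q -> p, u   [&-rule on 1]
4. <>(q -> p), u   [~->-rule on 2]
5. ~<><>(q -> p), u   [~->-rule on 2]
6. p, u   [->-rule on 3 (branches; this branch)]
7. q -> p, v   [<>-rule on 4: fresh world v, uRv]
8. ~<>(q -> p), v   [~<>-rule on 5 via uRv]
9. p, v   [->-rule on 7 (branches; this branch)]
Accessibility: uRv
Complete open branch: satisfiable in K.
T-tableau for the formula:
1. ~(<>(q -> p) -> <><>(q -> p)) & (q -> p), u
2. ~(<>(q -> p) -> <><>(q -> p)), u   [&-rule on 1]
3. q -> p, u   [&-rule on 1]
4. <>(q -> p), u   [~->-rule on 2]
5. ~<><>(q -> p), u   [~->-rule on 2]
6. ~<>(q -> p), u   [~<>-rule on 5 via uRu]
7. ~(q -> p), u   [~<>-rule on 6 via uRu]
8. q, u   [~->-rule on 7]
9. ~p, u   [~->-rule on 7]
10. p, u   [->-rule on 3 (branches; this branch)]
Accessibility: uRu
Branch closes: p and ~p both at u.
Every branch closes (one shown): unsatisfiable in T, hence also in S4, S5 (every S4/S5-frame is a T-frame).

K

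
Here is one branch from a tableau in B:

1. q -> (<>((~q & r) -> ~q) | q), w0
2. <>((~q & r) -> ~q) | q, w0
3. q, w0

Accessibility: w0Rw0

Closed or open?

No, open

There is no literal clash: for every atom and world, at most one sign appears.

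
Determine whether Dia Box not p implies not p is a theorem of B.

Tableau for the negation not (Dia Box not p implies not p):
1. not (Dia Box not p implies not p), w0
2. Dia Box not p, w0
3. p, w0
4. Box not p, w1
5. not p, w0
Accessibility: w0Rw0, w0Rw1, w1Rw0, w1Rw1
Branch closes: p and not p both at w0.
Every branch of the negation's tableau closes; the branch above is one of them.

Yes, valid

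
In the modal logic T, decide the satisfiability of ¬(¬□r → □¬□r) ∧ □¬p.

Satisfiable (open branch found)

1. ¬(¬□r → □¬□r) ∧ □¬p, w0
2. ¬(¬□r → □¬□r), w0
3. □¬p, w0
4. ¬□r, w0
5. ¬□¬□r, w0
6. ¬p, w0
7. ¬r, w1
8. ¬p, w1
9. □r, w2
10. ¬p, w2
11. r, w2
Accessibility: w0Rw0, w0Rw1, w0Rw2, w1Rw1, w2Rw2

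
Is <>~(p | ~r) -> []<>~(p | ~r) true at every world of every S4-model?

Tableau for the negation ~(<>~(p | ~r) -> []<>~(p | ~r)):
1. ~(<>~(p | ~r) -> []<>~(p | ~r)), u
2. <>~(p | ~r), u
3. ~[]<>~(p | ~r), u
4. ~(p | ~r), v
5. ~p, v
6. r, v
7. ~<>~(p | ~r), w
8. p | ~r, w
9. ~r, w
Accessibility: uRu, uRv, uRw, vRv, wRw
The negation has an open branch (countermodel exists).

Not valid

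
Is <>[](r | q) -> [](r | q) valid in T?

No, not valid

Tableau for the negation ~(<>[](r | q) -> [](r | q)):
1. ~(<>[](r | q) -> [](r | q)), w0
2. <>[](r | q), w0
3. ~[](r | q), w0
4. [](r | q), w1
5. r | q, w1
6. q, w1
7. ~(r | q), w2
8. ~r, w2
9. ~q, w2
Accessibility: w0Rw0, w0Rw1, w0Rw2, w1Rw1, w2Rw2
The negation has an open branch (countermodel exists).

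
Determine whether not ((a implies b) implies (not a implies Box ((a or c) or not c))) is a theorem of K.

Tableau for the negation (a implies b) implies (not a implies Box ((a or c) or not c)):
1. (a implies b) implies (not a implies Box ((a or c) or not c)), w0
2. not a implies Box ((a or c) or not c), w0
3. Box ((a or c) or not c), w0
The negation has an open branch (countermodel exists).

No, not valid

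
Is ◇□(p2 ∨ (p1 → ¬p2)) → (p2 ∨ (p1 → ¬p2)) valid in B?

Valid in B

Tableau for the negation ¬(◇□(p2 ∨ (p1 → ¬p2)) → (p2 ∨ (p1 → ¬p2))):
1. ¬(◇□(p2 ∨ (p1 → ¬p2)) → (p2 ∨ (p1 → ¬p2))), 0
2. ◇□(p2 ∨ (p1 → ¬p2)), 0   [¬→-rule on 1]
3. ¬(p2 ∨ (p1 → ¬p2)), 0   [¬→-rule on 1]
4. ¬p2, 0   [¬∨-rule on 3]
5. ¬(p1 → ¬p2), 0   [¬∨-rule on 3]
6. p1, 0   [¬→-rule on 5]
7. p2, 0   [¬→-rule on 5]
Accessibility: 0R0
Branch closes: p2 and ¬p2 both at 0.
Every branch of the negation's tableau closes; the branch above is one of them.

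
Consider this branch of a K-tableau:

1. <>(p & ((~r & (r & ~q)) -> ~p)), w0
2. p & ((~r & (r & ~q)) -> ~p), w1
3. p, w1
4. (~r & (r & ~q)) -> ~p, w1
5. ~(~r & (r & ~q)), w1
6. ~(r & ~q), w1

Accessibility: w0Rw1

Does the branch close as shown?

No, open

There is no literal clash: for every atom and world, at most one sign appears.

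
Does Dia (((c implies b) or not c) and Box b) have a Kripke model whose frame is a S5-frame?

1. Dia (((c implies b) or not c) and Box b), 0
2. ((c implies b) or not c) and Box b, 1   [Dia-rule on 1: fresh world 1, 0R1]
3. (c implies b) or not c, 1   [and-rule on 2]
4. Box b, 1   [and-rule on 2]
5. b, 0   [Box-rule on 4 via 1R0]
6. b, 1   [Box-rule on 4 via 1R1]
7. not c, 1   [or-rule on 3 (branches; this branch)]
Accessibility: 0R0, 0R1, 1R0, 1R1

Satisfiable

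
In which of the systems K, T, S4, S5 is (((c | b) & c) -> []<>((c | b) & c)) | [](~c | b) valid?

S4-tableau for the negation ~((((c | b) & c) -> []<>((c | b) & c)) | [](~c | b)):
1. ~((((c | b) & c) -> []<>((c | b) & c)) | [](~c | b)), w0
2. ~(((c | b) & c) -> []<>((c | b) & c)), w0
3. ~[](~c | b), w0
4. (c | b) & c, w0
5. ~[]<>((c | b) & c), w0
6. c | b, w0
7. c, w0
8. b, w0
9. ~(~c | b), w1
10. c, w1
11. ~b, w1
12. ~<>((c | b) & c), w2
13. ~((c | b) & c), w2
14. ~c, w2
Accessibility: w0Rw0, w0Rw1, w0Rw2, w1Rw1, w2Rw2
Complete open branch: countermodel on an S4-frame, so not valid in S4, nor in K, T (the same frame is also a K-frame and a T-frame).
S5-tableau for the negation ~((((c | b) & c) -> []<>((c | b) & c)) | [](~c | b)):
1. ~((((c | b) & c) -> []<>((c | b) & c)) | [](~c | b)), w0
2. ~(((c | b) & c) -> []<>((c | b) & c)), w0
3. ~[](~c | b), w0
4. (c | b) & c, w0
5. ~[]<>((c | b) & c), w0
6. c | b, w0
7. c, w0
8. b, w0
9. ~(~c | b), w1
10. c, w1
11. ~b, w1
12. ~<>((c | b) & c), w2
13. ~((c | b) & c), w0
14. ~((c | b) & c), w1
15. ~((c | b) & c), w2
16. ~(c | b), w0
17. ~c, w0
18. ~b, w0
Accessibility: w0Rw0, w0Rw1, w0Rw2, w1Rw0, w1Rw1, w1Rw2, w2Rw0, w2Rw1, w2Rw2
Branch closes: c and ~c both at w0.
Every branch closes (one shown): valid in S5.

S5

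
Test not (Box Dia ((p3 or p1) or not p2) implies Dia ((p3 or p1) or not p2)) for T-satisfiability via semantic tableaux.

1. not (Box Dia ((p3 or p1) or not p2) implies Dia ((p3 or p1) or not p2)), 0
2. Box Dia ((p3 or p1) or not p2), 0   [neg-implies-rule on 1]
3. not Dia ((p3 or p1) or not p2), 0   [neg-implies-rule on 1]
4. Dia ((p3 or p1) or not p2), 0   [Box-rule on 2 via 0R0]
5. not ((p3 or p1) or not p2), 0   [neg-Dia-rule on 3 via 0R0]
6. not (p3 or p1), 0   [neg-or-rule on 5]
7. p2, 0   [neg-or-rule on 5]
8. not p3, 0   [neg-or-rule on 6]
9. not p1, 0   [neg-or-rule on 6]
10. (p3 or p1) or not p2, 1   [Dia-rule on 4: fresh world 1, 0R1]
11. Dia ((p3 or p1) or not p2), 1   [Box-rule on 2 via 0R1]
12. not ((p3 or p1) or not p2), 1   [neg-Dia-rule on 3 via 0R1]
13. not (p3 or p1), 1   [neg-or-rule on 12]
14. p2, 1   [neg-or-rule on 12]
15. not p3, 1   [neg-or-rule on 13]
16. not p1, 1   [neg-or-rule on 13]
17. p3 or p1, 1   [or-rule on 10 (branches; this branch)]
18. p1, 1   [or-rule on 17 (branches; this branch)]
Accessibility: 0R0, 0R1, 1R1
Branch closes: p1 and not p1 both at 1.
(One branch shown.) All branches close.

No, unsatisfiable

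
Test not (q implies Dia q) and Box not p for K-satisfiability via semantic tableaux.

Satisfiable (open branch found)

1. not (q implies Dia q) and Box not p, w0
2. not (q implies Dia q), w0
3. Box not p, w0
4. q, w0
5. not Dia q, w0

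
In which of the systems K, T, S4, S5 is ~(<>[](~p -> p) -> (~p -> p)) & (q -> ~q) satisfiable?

K, T, S4

S4-tableau for the formula:
1. ~(<>[](~p -> p) -> (~p -> p)) & (q -> ~q), w0
2. ~(<>[](~p -> p) -> (~p -> p)), w0
3. q -> ~q, w0
4. <>[](~p -> p), w0
5. ~(~p -> p), w0
6. ~p, w0
7. ~q, w0
8. [](~p -> p), w1
9. ~p -> p, w1
10. p, w1
Accessibility: w0Rw0, w0Rw1, w1Rw1
Complete open branch: satisfiable in S4, hence also in K, T (this S4-model is also a K-model and a T-model).
S5-tableau for the formula:
1. ~(<>[](~p -> p) -> (~p -> p)) & (q -> ~q), w0
2. ~(<>[](~p -> p) -> (~p -> p)), w0
3. q -> ~q, w0
4. <>[](~p -> p), w0
5. ~(~p -> p), w0
6. ~p, w0
7. ~q, w0
8. [](~p -> p), w1
9. ~p -> p, w0
10. ~p -> p, w1
11. p, w0
Accessibility: w0Rw0, w0Rw1, w1Rw0, w1Rw1
Branch closes: p and ~p both at w0.
Every branch closes (one shown): unsatisfiable in S5.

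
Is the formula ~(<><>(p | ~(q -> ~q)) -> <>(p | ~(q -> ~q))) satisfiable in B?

1. ~(<><>(p | ~(q -> ~q)) -> <>(p | ~(q -> ~q))), u
2. <><>(p | ~(q -> ~q)), u
3. ~<>(p | ~(q -> ~q)), u
4. ~(p | ~(q -> ~q)), u
5. ~p, u
6. q -> ~q, u
7. ~q, u
8. <>(p | ~(q -> ~q)), v
9. ~(p | ~(q -> ~q)), v
10. ~p, v
11. q -> ~q, v
12. ~q, v
13. p | ~(q -> ~q), w
14. ~(q -> ~q), w
15. q, w
Accessibility: uRu, uRv, vRu, vRv, vRw, wRv, wRw

Satisfiable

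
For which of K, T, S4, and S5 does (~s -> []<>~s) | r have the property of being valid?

S5

S4-tableau for the negation ~((~s -> []<>~s) | r):
1. ~((~s -> []<>~s) | r), w0
2. ~(~s -> []<>~s), w0
3. ~r, w0
4. ~s, w0
5. ~[]<>~s, w0
6. ~<>~s, w1
7. s, w1
Accessibility: w0Rw0, w0Rw1, w1Rw1
Complete open branch: countermodel on an S4-frame, so not valid in S4, nor in K, T (the same frame is also a K-frame and a T-frame).
S5-tableau for the negation ~((~s -> []<>~s) | r):
1. ~((~s -> []<>~s) | r), w0
2. ~(~s -> []<>~s), w0
3. ~r, w0
4. ~s, w0
5. ~[]<>~s, w0
6. ~<>~s, w1
7. s, w0
Accessibility: w0Rw0, w0Rw1, w1Rw0, w1Rw1
Branch closes: s and ~s both at w0.
Every branch closes (one shown): valid in S5.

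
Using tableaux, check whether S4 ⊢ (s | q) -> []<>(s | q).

Tableau for the negation ~((s | q) -> []<>(s | q)):
1. ~((s | q) -> []<>(s | q)), u
2. s | q, u   [~->-rule on 1]
3. ~[]<>(s | q), u   [~->-rule on 1]
4. q, u   [|-rule on 2 (branches; this branch)]
5. ~<>(s | q), v   [~[]-rule on 3: fresh world v, uRv]
6. ~(s | q), v   [~<>-rule on 5 via vRv]
7. ~s, v   [~|-rule on 6]
8. ~q, v   [~|-rule on 6]
Accessibility: uRu, uRv, vRv
The negation has an open branch (countermodel exists).

No, not valid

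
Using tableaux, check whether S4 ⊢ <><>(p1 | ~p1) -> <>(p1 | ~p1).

Tableau for the negation ~(<><>(p1 | ~p1) -> <>(p1 | ~p1)):
1. ~(<><>(p1 | ~p1) -> <>(p1 | ~p1)), u
2. <><>(p1 | ~p1), u
3. ~<>(p1 | ~p1), u
4. ~(p1 | ~p1), u
5. ~p1, u
6. p1, u
Accessibility: uRu
Branch closes: p1 and ~p1 both at u.
Every branch of the negation's tableau closes; the branch above is one of them.

Yes, valid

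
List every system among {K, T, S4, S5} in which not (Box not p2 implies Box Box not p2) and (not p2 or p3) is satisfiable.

K, T

S4-tableau for the formula:
1. not (Box not p2 implies Box Box not p2) and (not p2 or p3), u
2. not (Box not p2 implies Box Box not p2), u   [and-rule on 1]
3. not p2 or p3, u   [and-rule on 1]
4. Box not p2, u   [neg-implies-rule on 2]
5. not Box Box not p2, u   [neg-implies-rule on 2]
6. not p2, u   [Box-rule on 4 via uRu]
7. p3, u   [or-rule on 3 (branches; this branch)]
8. not Box not p2, v   [neg-Box-rule on 5: fresh world v, uRv]
9. not p2, v   [Box-rule on 4 via uRv]
10. p2, w   [neg-Box-rule on 8: fresh world w, vRw]
11. not p2, w   [Box-rule on 4 via uRw]
Accessibility: uRu, uRv, uRw, vRv, vRw, wRw
Branch closes: p2 and not p2 both at w.
Every branch closes (one shown): unsatisfiable in S4, hence also in S5 (every S5-frame is an S4-frame).
T-tableau for the formula:
1. not (Box not p2 implies Box Box not p2) and (not p2 or p3), u
2. not (Box not p2 implies Box Box not p2), u   [and-rule on 1]
3. not p2 or p3, u   [and-rule on 1]
4. Box not p2, u   [neg-implies-rule on 2]
5. not Box Box not p2, u   [neg-implies-rule on 2]
6. not p2, u   [Box-rule on 4 via uRu]
7. p3, u   [or-rule on 3 (branches; this branch)]
8. not Box not p2, v   [neg-Box-rule on 5: fresh world v, uRv]
9. not p2, v   [Box-rule on 4 via uRv]
10. p2, w   [neg-Box-rule on 8: fresh world w, vRw]
Accessibility: uRu, uRv, vRv, vRw, wRw
Complete open branch: satisfiable in T, hence also in K (this T-model is also a K-model).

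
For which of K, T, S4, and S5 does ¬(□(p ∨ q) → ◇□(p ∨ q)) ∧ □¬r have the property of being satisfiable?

T-tableau for the formula:
1. ¬(□(p ∨ q) → ◇□(p ∨ q)) ∧ □¬r, w0
2. ¬(□(p ∨ q) → ◇□(p ∨ q)), w0
3. □¬r, w0
4. □(p ∨ q), w0
5. ¬◇□(p ∨ q), w0
6. ¬r, w0
7. p ∨ q, w0
8. ¬□(p ∨ q), w0
9. q, w0
10. ¬(p ∨ q), w1
11. ¬p, w1
12. ¬q, w1
13. ¬r, w1
14. p ∨ q, w1
15. ¬□(p ∨ q), w1
16. q, w1
Accessibility: w0Rw0, w0Rw1, w1Rw1
Branch closes: q and ¬q both at w1.
Every branch closes (one shown): unsatisfiable in T, hence also in S4, S5 (every S4/S5-frame is a T-frame).
K-tableau for the formula:
1. ¬(□(p ∨ q) → ◇□(p ∨ q)) ∧ □¬r, w0
2. ¬(□(p ∨ q) → ◇□(p ∨ q)), w0
3. □¬r, w0
4. □(p ∨ q), w0
5. ¬◇□(p ∨ q), w0
Complete open branch: satisfiable in K.

K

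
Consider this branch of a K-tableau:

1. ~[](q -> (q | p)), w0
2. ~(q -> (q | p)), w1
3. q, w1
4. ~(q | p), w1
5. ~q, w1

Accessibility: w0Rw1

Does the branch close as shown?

Both q and ~q appear at w1.

Yes, closed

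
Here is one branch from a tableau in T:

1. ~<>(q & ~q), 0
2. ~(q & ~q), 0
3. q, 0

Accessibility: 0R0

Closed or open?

There is no literal clash: for every atom and world, at most one sign appears.

Open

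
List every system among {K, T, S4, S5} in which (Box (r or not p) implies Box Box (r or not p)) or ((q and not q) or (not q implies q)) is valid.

S4, S5

S4-tableau for the negation not ((Box (r or not p) implies Box Box (r or not p)) or ((q and not q) or (not q implies q))):
1. not ((Box (r or not p) implies Box Box (r or not p)) or ((q and not q) or (not q implies q))), u
2. not (Box (r or not p) implies Box Box (r or not p)), u
3. not ((q and not q) or (not q implies q)), u
4. Box (r or not p), u
5. not Box Box (r or not p), u
6. not (q and not q), u
7. not (not q implies q), u
8. not q, u
9. r or not p, u
10. not p, u
11. not Box (r or not p), v
12. r or not p, v
13. not p, v
14. not (r or not p), w
15. not r, w
16. p, w
17. r or not p, w
18. not p, w
Accessibility: uRu, uRv, uRw, vRv, vRw, wRw
Branch closes: p and not p both at w.
Every branch closes (one shown): valid in S4, hence also in S5 (every theorem of S4 is a theorem of S5).
T-tableau for the negation not ((Box (r or not p) implies Box Box (r or not p)) or ((q and not q) or (not q implies q))):
1. not ((Box (r or not p) implies Box Box (r or not p)) or ((q and not q) or (not q implies q))), u
2. not (Box (r or not p) implies Box Box (r or not p)), u
3. not ((q and not q) or (not q implies q)), u
4. Box (r or not p), u
5. not Box Box (r or not p), u
6. not (q and not q), u
7. not (not q implies q), u
8. not q, u
9. r or not p, u
10. not p, u
11. not Box (r or not p), v
12. r or not p, v
13. not p, v
14. not (r or not p), w
15. not r, w
16. p, w
Accessibility: uRu, uRv, vRv, vRw, wRw
Complete open branch: countermodel on a T-frame, so not valid in T, nor in K (the same frame is also a K-frame).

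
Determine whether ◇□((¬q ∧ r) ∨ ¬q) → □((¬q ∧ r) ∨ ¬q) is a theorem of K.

No, not valid

Tableau for the negation ¬(◇□((¬q ∧ r) ∨ ¬q) → □((¬q ∧ r) ∨ ¬q)):
1. ¬(◇□((¬q ∧ r) ∨ ¬q) → □((¬q ∧ r) ∨ ¬q)), 0
2. ◇□((¬q ∧ r) ∨ ¬q), 0
3. ¬□((¬q ∧ r) ∨ ¬q), 0
4. □((¬q ∧ r) ∨ ¬q), 1
5. ¬((¬q ∧ r) ∨ ¬q), 2
6. ¬(¬q ∧ r), 2
7. q, 2
8. ¬r, 2
Accessibility: 0R1, 0R2
The negation has an open branch (countermodel exists).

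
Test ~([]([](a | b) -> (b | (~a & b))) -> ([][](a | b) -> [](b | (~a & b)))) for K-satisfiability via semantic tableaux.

1. ~([]([](a | b) -> (b | (~a & b))) -> ([][](a | b) -> [](b | (~a & b)))), 0
2. []([](a | b) -> (b | (~a & b))), 0
3. ~([][](a | b) -> [](b | (~a & b))), 0
4. [][](a | b), 0
5. ~[](b | (~a & b)), 0
6. ~(b | (~a & b)), 1
7. ~b, 1
8. ~(~a & b), 1
9. [](a | b) -> (b | (~a & b)), 1
10. [](a | b), 1
11. ~[](a | b), 1
12. ~(a | b), 2
13. ~a, 2
14. ~b, 2
15. a | b, 2
16. b, 2
Accessibility: 0R1, 1R2
Branch closes: b and ~b both at 2.
Every branch closes; the branch above is one of them.

Unsatisfiable (every branch closes)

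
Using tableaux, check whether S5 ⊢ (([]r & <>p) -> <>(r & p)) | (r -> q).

Tableau for the negation ~((([]r & <>p) -> <>(r & p)) | (r -> q)):
1. ~((([]r & <>p) -> <>(r & p)) | (r -> q)), u
2. ~(([]r & <>p) -> <>(r & p)), u
3. ~(r -> q), u
4. []r & <>p, u
5. ~<>(r & p), u
6. r, u
7. ~q, u
8. []r, u
9. <>p, u
10. ~(r & p), u
11. ~p, u
12. p, v
13. ~(r & p), v
14. r, v
15. ~p, v
Accessibility: uRu, uRv, vRu, vRv
Branch closes: p and ~p both at v.
Every branch of the negation's tableau closes; the branch above is one of them.

Valid in S5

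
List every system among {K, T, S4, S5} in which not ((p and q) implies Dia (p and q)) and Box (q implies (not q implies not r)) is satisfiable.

K-tableau for the formula:
1. not ((p and q) implies Dia (p and q)) and Box (q implies (not q implies not r)), 0
2. not ((p and q) implies Dia (p and q)), 0
3. Box (q implies (not q implies not r)), 0
4. p and q, 0
5. not Dia (p and q), 0
6. p, 0
7. q, 0
Complete open branch: satisfiable in K.
T-tableau for the formula:
1. not ((p and q) implies Dia (p and q)) and Box (q implies (not q implies not r)), 0
2. not ((p and q) implies Dia (p and q)), 0
3. Box (q implies (not q implies not r)), 0
4. p and q, 0
5. not Dia (p and q), 0
6. p, 0
7. q, 0
8. q implies (not q implies not r), 0
9. not (p and q), 0
10. not q implies not r, 0
11. not q, 0
Accessibility: 0R0
Branch closes: q and not q both at 0.
Every branch closes (one shown): unsatisfiable in T, hence also in S4, S5 (every S4/S5-frame is a T-frame).

K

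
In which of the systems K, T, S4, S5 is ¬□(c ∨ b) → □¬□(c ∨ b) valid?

S5-tableau for the negation ¬(¬□(c ∨ b) → □¬□(c ∨ b)):
1. ¬(¬□(c ∨ b) → □¬□(c ∨ b)), 0
2. ¬□(c ∨ b), 0
3. ¬□¬□(c ∨ b), 0
4. ¬(c ∨ b), 1
5. ¬c, 1
6. ¬b, 1
7. □(c ∨ b), 2
8. c ∨ b, 0
9. c ∨ b, 1
10. c ∨ b, 2
11. b, 0
12. b, 1
Accessibility: 0R0, 0R1, 0R2, 1R0, 1R1, 1R2, 2R0, 2R1, 2R2
Branch closes: b and ¬b both at 1.
Every branch closes (one shown): valid in S5.
S4-tableau for the negation ¬(¬□(c ∨ b) → □¬□(c ∨ b)):
1. ¬(¬□(c ∨ b) → □¬□(c ∨ b)), 0
2. ¬□(c ∨ b), 0
3. ¬□¬□(c ∨ b), 0
4. ¬(c ∨ b), 1
5. ¬c, 1
6. ¬b, 1
7. □(c ∨ b), 2
8. c ∨ b, 2
9. b, 2
Accessibility: 0R0, 0R1, 0R2, 1R1, 2R2
Complete open branch: countermodel on an S4-frame, so not valid in S4, nor in K, T (the same frame is also a K-frame and a T-frame).

S5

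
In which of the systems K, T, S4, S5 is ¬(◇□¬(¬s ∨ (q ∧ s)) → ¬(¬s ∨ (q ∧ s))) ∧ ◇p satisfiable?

K, T, S4

S5-tableau for the formula:
1. ¬(◇□¬(¬s ∨ (q ∧ s)) → ¬(¬s ∨ (q ∧ s))) ∧ ◇p, 0
2. ¬(◇□¬(¬s ∨ (q ∧ s)) → ¬(¬s ∨ (q ∧ s))), 0   [∧-rule on 1]
3. ◇p, 0   [∧-rule on 1]
4. ◇□¬(¬s ∨ (q ∧ s)), 0   [¬→-rule on 2]
5. ¬s ∨ (q ∧ s), 0   [¬→-rule on 2]
6. q ∧ s, 0   [∨-rule on 5 (branches; this branch)]
7. q, 0   [∧-rule on 6]
8. s, 0   [∧-rule on 6]
9. p, 1   [◇-rule on 3: fresh world 1, 0R1]
10. □¬(¬s ∨ (q ∧ s)), 2   [◇-rule on 4: fresh world 2, 0R2]
11. ¬(¬s ∨ (q ∧ s)), 0   [□-rule on 10 via 2R0]
12. ¬(q ∧ s), 0   [¬∨-rule on 11]
13. ¬(¬s ∨ (q ∧ s)), 1   [□-rule on 10 via 2R1]
14. s, 1   [¬∨-rule on 13]
15. ¬(q ∧ s), 1   [¬∨-rule on 13]
16. ¬(¬s ∨ (q ∧ s)), 2   [□-rule on 10 via 2R2]
17. s, 2   [¬∨-rule on 16]
18. ¬(q ∧ s), 2   [¬∨-rule on 16]
19. ¬s, 0   [¬∧-rule on 12 (branches; this branch)]
Accessibility: 0R0, 0R1, 0R2, 1R0, 1R1, 1R2, 2R0, 2R1, 2R2
Branch closes: s and ¬s both at 0.
Every branch closes (one shown): unsatisfiable in S5.
S4-tableau for the formula:
1. ¬(◇□¬(¬s ∨ (q ∧ s)) → ¬(¬s ∨ (q ∧ s))) ∧ ◇p, 0
2. ¬(◇□¬(¬s ∨ (q ∧ s)) → ¬(¬s ∨ (q ∧ s))), 0   [∧-rule on 1]
3. ◇p, 0   [∧-rule on 1]
4. ◇□¬(¬s ∨ (q ∧ s)), 0   [¬→-rule on 2]
5. ¬s ∨ (q ∧ s), 0   [¬→-rule on 2]
6. q ∧ s, 0   [∨-rule on 5 (branches; this branch)]
7. q, 0   [∧-rule on 6]
8. s, 0   [∧-rule on 6]
9. p, 1   [◇-rule on 3: fresh world 1, 0R1]
10. □¬(¬s ∨ (q ∧ s)), 2   [◇-rule on 4: fresh world 2, 0R2]
11. ¬(¬s ∨ (q ∧ s)), 2   [□-rule on 10 via 2R2]
12. s, 2   [¬∨-rule on 11]
13. ¬(q ∧ s), 2   [¬∨-rule on 11]
14. ¬q, 2   [¬∧-rule on 13 (branches; this branch)]
Accessibility: 0R0, 0R1, 0R2, 1R1, 2R2
Complete open branch: satisfiable in S4, hence also in K, T (this S4-model is also a K-model and a T-model).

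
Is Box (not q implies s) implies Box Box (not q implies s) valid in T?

Tableau for the negation not (Box (not q implies s) implies Box Box (not q implies s)):
1. not (Box (not q implies s) implies Box Box (not q implies s)), w0
2. Box (not q implies s), w0
3. not Box Box (not q implies s), w0
4. not q implies s, w0
5. s, w0
6. not Box (not q implies s), w1
7. not q implies s, w1
8. s, w1
9. not (not q implies s), w2
10. not q, w2
11. not s, w2
Accessibility: w0Rw0, w0Rw1, w1Rw1, w1Rw2, w2Rw2
The negation has an open branch (countermodel exists).

No, not valid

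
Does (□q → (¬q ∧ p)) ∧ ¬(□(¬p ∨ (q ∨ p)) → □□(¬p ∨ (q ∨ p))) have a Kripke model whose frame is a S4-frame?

1. (□q → (¬q ∧ p)) ∧ ¬(□(¬p ∨ (q ∨ p)) → □□(¬p ∨ (q ∨ p))), w0
2. □q → (¬q ∧ p), w0   [∧-rule on 1]
3. ¬(□(¬p ∨ (q ∨ p)) → □□(¬p ∨ (q ∨ p))), w0   [∧-rule on 1]
4. □(¬p ∨ (q ∨ p)), w0   [¬→-rule on 3]
5. ¬□□(¬p ∨ (q ∨ p)), w0   [¬→-rule on 3]
6. ¬p ∨ (q ∨ p), w0   [□-rule on 4 via w0Rw0]
7. ¬□q, w0   [→-rule on 2 (branches; this branch)]
8. q ∨ p, w0   [∨-rule on 6 (branches; this branch)]
9. p, w0   [∨-rule on 8 (branches; this branch)]
10. ¬□(¬p ∨ (q ∨ p)), w1   [¬□-rule on 5: fresh world w1, w0Rw1]
11. ¬p ∨ (q ∨ p), w1   [□-rule on 4 via w0Rw1]
12. q ∨ p, w1   [∨-rule on 11 (branches; this branch)]
13. p, w1   [∨-rule on 12 (branches; this branch)]
14. ¬q, w2   [¬□-rule on 7: fresh world w2, w0Rw2]
15. ¬p ∨ (q ∨ p), w2   [□-rule on 4 via w0Rw2]
16. q ∨ p, w2   [∨-rule on 15 (branches; this branch)]
17. p, w2   [∨-rule on 16 (branches; this branch)]
18. ¬(¬p ∨ (q ∨ p)), w3   [¬□-rule on 10: fresh world w3, w1Rw3]
19. p, w3   [¬∨-rule on 18]
20. ¬(q ∨ p), w3   [¬∨-rule on 18]
21. ¬q, w3   [¬∨-rule on 20]
22. ¬p, w3   [¬∨-rule on 20]
Accessibility: w0Rw0, w0Rw1, w0Rw2, w0Rw3, w1Rw1, w1Rw3, w2Rw2, w3Rw3
Branch closes: p and ¬p both at w3.
(One branch shown.) All branches close.

Unsatisfiable (every branch closes)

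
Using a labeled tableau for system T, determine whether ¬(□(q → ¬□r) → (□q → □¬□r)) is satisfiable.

No, unsatisfiable

1. ¬(□(q → ¬□r) → (□q → □¬□r)), 0
2. □(q → ¬□r), 0
3. ¬(□q → □¬□r), 0
4. □q, 0
5. ¬□¬□r, 0
6. q → ¬□r, 0
7. q, 0
8. ¬□r, 0
9. □r, 1
10. q → ¬□r, 1
11. q, 1
12. r, 1
13. ¬□r, 1
14. ¬r, 2
15. q → ¬□r, 2
16. q, 2
17. ¬□r, 2
18. ¬r, 3
19. r, 3
Accessibility: 0R0, 0R1, 0R2, 1R1, 1R3, 2R2, 3R3
Branch closes: r and ¬r both at 3.
All branches of the tableau close; one closing branch shown above.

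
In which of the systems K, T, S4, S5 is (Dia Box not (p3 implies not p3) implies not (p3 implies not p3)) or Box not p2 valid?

S4-tableau for the negation not ((Dia Box not (p3 implies not p3) implies not (p3 implies not p3)) or Box not p2):
1. not ((Dia Box not (p3 implies not p3) implies not (p3 implies not p3)) or Box not p2), 0
2. not (Dia Box not (p3 implies not p3) implies not (p3 implies not p3)), 0
3. not Box not p2, 0
4. Dia Box not (p3 implies not p3), 0
5. p3 implies not p3, 0
6. not p3, 0
7. p2, 1
8. Box not (p3 implies not p3), 2
9. not (p3 implies not p3), 2
10. p3, 2
Accessibility: 0R0, 0R1, 0R2, 1R1, 2R2
Complete open branch: countermodel on an S4-frame, so not valid in S4, nor in K, T (the same frame is also a K-frame and a T-frame).
S5-tableau for the negation not ((Dia Box not (p3 implies not p3) implies not (p3 implies not p3)) or Box not p2):
1. not ((Dia Box not (p3 implies not p3) implies not (p3 implies not p3)) or Box not p2), 0
2. not (Dia Box not (p3 implies not p3) implies not (p3 implies not p3)), 0
3. not Box not p2, 0
4. Dia Box not (p3 implies not p3), 0
5. p3 implies not p3, 0
6. not p3, 0
7. p2, 1
8. Box not (p3 implies not p3), 2
9. not (p3 implies not p3), 0
10. p3, 0
Accessibility: 0R0, 0R1, 0R2, 1R0, 1R1, 1R2, 2R0, 2R1, 2R2
Branch closes: p3 and not p3 both at 0.
Every branch closes (one shown): valid in S5.

S5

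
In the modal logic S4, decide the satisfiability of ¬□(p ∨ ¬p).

1. ¬□(p ∨ ¬p), w0
2. ¬(p ∨ ¬p), w1
3. ¬p, w1
4. p, w1
Accessibility: w0Rw0, w0Rw1, w1Rw1
Branch closes: p and ¬p both at w1.
(One branch shown.) All branches close.

No, unsatisfiable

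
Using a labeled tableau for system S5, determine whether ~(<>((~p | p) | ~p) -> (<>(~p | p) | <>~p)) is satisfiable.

Unsatisfiable

1. ~(<>((~p | p) | ~p) -> (<>(~p | p) | <>~p)), 0
2. <>((~p | p) | ~p), 0   [~->-rule on 1]
3. ~(<>(~p | p) | <>~p), 0   [~->-rule on 1]
4. ~<>(~p | p), 0   [~|-rule on 3]
5. ~<>~p, 0   [~|-rule on 3]
6. ~(~p | p), 0   [~<>-rule on 4 via 0R0]
7. p, 0   [~|-rule on 6]
8. ~p, 0   [~|-rule on 6]
Accessibility: 0R0
Branch closes: p and ~p both at 0.
Every branch closes; the branch above is one of them.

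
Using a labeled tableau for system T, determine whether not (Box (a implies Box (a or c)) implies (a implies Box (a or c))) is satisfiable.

1. not (Box (a implies Box (a or c)) implies (a implies Box (a or c))), 0
2. Box (a implies Box (a or c)), 0
3. not (a implies Box (a or c)), 0
4. a, 0
5. not Box (a or c), 0
6. a implies Box (a or c), 0
7. Box (a or c), 0
8. a or c, 0
9. c, 0
10. not (a or c), 1
11. not a, 1
12. not c, 1
13. a implies Box (a or c), 1
14. a or c, 1
15. Box (a or c), 1
16. c, 1
Accessibility: 0R0, 0R1, 1R1
Branch closes: c and not c both at 1.
Every branch closes; the branch above is one of them.

Unsatisfiable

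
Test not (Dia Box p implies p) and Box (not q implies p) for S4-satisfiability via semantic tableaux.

Satisfiable (open branch found)

1. not (Dia Box p implies p) and Box (not q implies p), w0
2. not (Dia Box p implies p), w0
3. Box (not q implies p), w0
4. Dia Box p, w0
5. not p, w0
6. not q implies p, w0
7. q, w0
8. Box p, w1
9. not q implies p, w1
10. p, w1
Accessibility: w0Rw0, w0Rw1, w1Rw1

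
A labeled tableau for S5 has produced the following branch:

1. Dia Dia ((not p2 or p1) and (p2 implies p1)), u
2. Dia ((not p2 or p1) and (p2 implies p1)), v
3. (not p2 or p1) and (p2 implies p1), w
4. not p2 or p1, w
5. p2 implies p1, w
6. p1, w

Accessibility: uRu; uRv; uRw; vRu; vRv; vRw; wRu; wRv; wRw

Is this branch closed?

No atom appears with both signs at the same world.

No, open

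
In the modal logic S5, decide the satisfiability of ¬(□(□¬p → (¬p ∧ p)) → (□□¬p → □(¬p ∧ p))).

No, unsatisfiable

1. ¬(□(□¬p → (¬p ∧ p)) → (□□¬p → □(¬p ∧ p))), u
2. □(□¬p → (¬p ∧ p)), u   [¬→-rule on 1]
3. ¬(□□¬p → □(¬p ∧ p)), u   [¬→-rule on 1]
4. □□¬p, u   [¬→-rule on 3]
5. ¬□(¬p ∧ p), u   [¬→-rule on 3]
6. □¬p → (¬p ∧ p), u   [□-rule on 2 via uRu]
7. □¬p, u   [□-rule on 4 via uRu]
8. ¬p, u   [□-rule on 7 via uRu]
9. ¬□¬p, u   [→-rule on 6 (branches; this branch)]
10. ¬(¬p ∧ p), v   [¬□-rule on 5: fresh world v, uRv]
11. □¬p → (¬p ∧ p), v   [□-rule on 2 via uRv]
12. □¬p, v   [□-rule on 4 via uRv]
13. ¬p, v   [□-rule on 7 via uRv]
14. ¬□¬p, v   [→-rule on 11 (branches; this branch)]
15. p, w   [¬□-rule on 9: fresh world w, uRw]
16. □¬p → (¬p ∧ p), w   [□-rule on 2 via uRw]
17. □¬p, w   [□-rule on 4 via uRw]
18. ¬p, w   [□-rule on 7 via uRw]
Accessibility: uRu, uRv, uRw, vRu, vRv, vRw, wRu, wRv, wRw
Branch closes: p and ¬p both at w.
(One branch shown.) All branches close.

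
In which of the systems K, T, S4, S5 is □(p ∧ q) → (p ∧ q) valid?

K-tableau for the negation ¬(□(p ∧ q) → (p ∧ q)):
1. ¬(□(p ∧ q) → (p ∧ q)), u
2. □(p ∧ q), u
3. ¬(p ∧ q), u
4. ¬q, u
Complete open branch: countermodel on a K-frame, so not valid in K.
T-tableau for the negation ¬(□(p ∧ q) → (p ∧ q)):
1. ¬(□(p ∧ q) → (p ∧ q)), u
2. □(p ∧ q), u
3. ¬(p ∧ q), u
4. p ∧ q, u
5. p, u
6. q, u
7. ¬q, u
Accessibility: uRu
Branch closes: q and ¬q both at u.
Every branch closes (one shown): valid in T, hence also in S4, S5 (every theorem of T is a theorem of S4 and S5).

T, S4, S5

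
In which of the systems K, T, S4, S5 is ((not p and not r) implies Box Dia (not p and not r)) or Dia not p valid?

T, S4, S5

K-tableau for the negation not (((not p and not r) implies Box Dia (not p and not r)) or Dia not p):
1. not (((not p and not r) implies Box Dia (not p and not r)) or Dia not p), u
2. not ((not p and not r) implies Box Dia (not p and not r)), u   [neg-or-rule on 1]
3. not Dia not p, u   [neg-or-rule on 1]
4. not p and not r, u   [neg-implies-rule on 2]
5. not Box Dia (not p and not r), u   [neg-implies-rule on 2]
6. not p, u   [and-rule on 4]
7. not r, u   [and-rule on 4]
8. not Dia (not p and not r), v   [neg-Box-rule on 5: fresh world v, uRv]
9. p, v   [neg-Dia-rule on 3 via uRv]
Accessibility: uRv
Complete open branch: countermodel on a K-frame, so not valid in K.
T-tableau for the negation not (((not p and not r) implies Box Dia (not p and not r)) or Dia not p):
1. not (((not p and not r) implies Box Dia (not p and not r)) or Dia not p), u
2. not ((not p and not r) implies Box Dia (not p and not r)), u   [neg-or-rule on 1]
3. not Dia not p, u   [neg-or-rule on 1]
4. not p and not r, u   [neg-implies-rule on 2]
5. not Box Dia (not p and not r), u   [neg-implies-rule on 2]
6. not p, u   [and-rule on 4]
7. not r, u   [and-rule on 4]
8. p, u   [neg-Dia-rule on 3 via uRu]
Accessibility: uRu
Branch closes: p and not p both at u.
Every branch closes (one shown): valid in T, hence also in S4, S5 (every theorem of T is a theorem of S4 and S5).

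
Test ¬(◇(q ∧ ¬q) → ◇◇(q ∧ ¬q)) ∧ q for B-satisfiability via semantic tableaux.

Unsatisfiable (every branch closes)

1. ¬(◇(q ∧ ¬q) → ◇◇(q ∧ ¬q)) ∧ q, 0
2. ¬(◇(q ∧ ¬q) → ◇◇(q ∧ ¬q)), 0
3. q, 0
4. ◇(q ∧ ¬q), 0
5. ¬◇◇(q ∧ ¬q), 0
6. ¬◇(q ∧ ¬q), 0
7. ¬(q ∧ ¬q), 0
8. q ∧ ¬q, 1
9. q, 1
10. ¬q, 1
Accessibility: 0R0, 0R1, 1R0, 1R1
Branch closes: q and ¬q both at 1.
Every branch closes; the branch above is one of them.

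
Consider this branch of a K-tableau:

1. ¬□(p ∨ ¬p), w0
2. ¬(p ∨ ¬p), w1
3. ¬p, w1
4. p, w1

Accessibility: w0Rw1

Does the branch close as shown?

Yes, closed

Both p and ¬p appear at w1.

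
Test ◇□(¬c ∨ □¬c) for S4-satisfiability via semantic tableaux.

Yes, satisfiable

1. ◇□(¬c ∨ □¬c), 0
2. □(¬c ∨ □¬c), 1   [◇-rule on 1: fresh world 1, 0R1]
3. ¬c ∨ □¬c, 1   [□-rule on 2 via 1R1]
4. □¬c, 1   [∨-rule on 3 (branches; this branch)]
5. ¬c, 1   [□-rule on 4 via 1R1]
Accessibility: 0R0, 0R1, 1R1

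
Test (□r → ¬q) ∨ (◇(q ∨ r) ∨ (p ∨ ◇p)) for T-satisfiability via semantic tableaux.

Satisfiable

1. (□r → ¬q) ∨ (◇(q ∨ r) ∨ (p ∨ ◇p)), 0
2. ◇(q ∨ r) ∨ (p ∨ ◇p), 0
3. p ∨ ◇p, 0
4. ◇p, 0
5. p, 1
Accessibility: 0R0, 0R1, 1R1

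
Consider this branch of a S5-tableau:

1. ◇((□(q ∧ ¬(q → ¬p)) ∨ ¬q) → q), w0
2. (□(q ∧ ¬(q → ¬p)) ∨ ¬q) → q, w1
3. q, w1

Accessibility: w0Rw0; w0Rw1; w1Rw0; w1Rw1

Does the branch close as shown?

No world carries both an atom and its negation.

Not closed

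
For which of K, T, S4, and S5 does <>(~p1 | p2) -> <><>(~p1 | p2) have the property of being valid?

T, S4, S5

T-tableau for the negation ~(<>(~p1 | p2) -> <><>(~p1 | p2)):
1. ~(<>(~p1 | p2) -> <><>(~p1 | p2)), 0
2. <>(~p1 | p2), 0   [~->-rule on 1]
3. ~<><>(~p1 | p2), 0   [~->-rule on 1]
4. ~<>(~p1 | p2), 0   [~<>-rule on 3 via 0R0]
5. ~(~p1 | p2), 0   [~<>-rule on 4 via 0R0]
6. p1, 0   [~|-rule on 5]
7. ~p2, 0   [~|-rule on 5]
8. ~p1 | p2, 1   [<>-rule on 2: fresh world 1, 0R1]
9. ~<>(~p1 | p2), 1   [~<>-rule on 3 via 0R1]
10. ~(~p1 | p2), 1   [~<>-rule on 4 via 0R1]
11. p1, 1   [~|-rule on 10]
12. ~p2, 1   [~|-rule on 10]
13. p2, 1   [|-rule on 8 (branches; this branch)]
Accessibility: 0R0, 0R1, 1R1
Branch closes: p2 and ~p2 both at 1.
Every branch closes (one shown): valid in T, hence also in S4, S5 (every theorem of T is a theorem of S4 and S5).
K-tableau for the negation ~(<>(~p1 | p2) -> <><>(~p1 | p2)):
1. ~(<>(~p1 | p2) -> <><>(~p1 | p2)), 0
2. <>(~p1 | p2), 0   [~->-rule on 1]
3. ~<><>(~p1 | p2), 0   [~->-rule on 1]
4. ~p1 | p2, 1   [<>-rule on 2: fresh world 1, 0R1]
5. ~<>(~p1 | p2), 1   [~<>-rule on 3 via 0R1]
6. p2, 1   [|-rule on 4 (branches; this branch)]
Accessibility: 0R1
Complete open branch: countermodel on a K-frame, so not valid in K.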